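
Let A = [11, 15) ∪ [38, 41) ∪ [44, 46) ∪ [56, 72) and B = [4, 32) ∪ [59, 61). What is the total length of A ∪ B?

A ∪ B = [4, 32), [38, 41), [44, 46), [56, 72).
Total: 28 + 3 + 2 + 16 = 49.

49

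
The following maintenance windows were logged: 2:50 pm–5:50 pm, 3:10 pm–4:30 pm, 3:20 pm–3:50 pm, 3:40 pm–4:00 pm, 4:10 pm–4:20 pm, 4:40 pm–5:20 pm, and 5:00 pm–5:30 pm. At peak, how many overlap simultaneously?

4

At 3:40 pm, 4 of the intervals are simultaneously active.
No point has more.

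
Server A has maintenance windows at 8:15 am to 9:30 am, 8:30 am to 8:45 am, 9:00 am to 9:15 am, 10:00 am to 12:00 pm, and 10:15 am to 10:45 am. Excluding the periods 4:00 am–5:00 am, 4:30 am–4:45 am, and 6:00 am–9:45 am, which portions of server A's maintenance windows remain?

10:00 am-12:00 pm

First set merges to 8:15 am-9:30 am, 10:00 am-12:00 pm.
Second set merges to 4:00 am-5:00 am, 6:00 am-9:45 am.
8:15 am-9:30 am: fully covered by B → removed.
10:00 am-12:00 pm: no B overlap → unchanged.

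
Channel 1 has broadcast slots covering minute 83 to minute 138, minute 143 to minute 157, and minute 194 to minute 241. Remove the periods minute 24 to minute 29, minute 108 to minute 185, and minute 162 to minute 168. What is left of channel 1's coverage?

minute 83 to minute 108, minute 194 to minute 241

Merge the second list: minute 24 to minute 29, minute 108 to minute 185.
minute 83 to minute 138 with B removed leaves minute 83 to minute 108.
minute 143 to minute 157 lies entirely inside B → drops out.
minute 194 to minute 241 is untouched.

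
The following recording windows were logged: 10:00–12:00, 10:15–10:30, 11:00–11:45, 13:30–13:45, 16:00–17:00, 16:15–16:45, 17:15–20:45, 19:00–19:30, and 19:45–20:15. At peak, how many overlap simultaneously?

Sweep endpoints in order; track running count of active intervals.
Peak of 2 reached at 10:15.

2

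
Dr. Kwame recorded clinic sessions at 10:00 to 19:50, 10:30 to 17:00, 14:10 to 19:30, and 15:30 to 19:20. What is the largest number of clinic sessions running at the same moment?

Sweep endpoints in order; track running count of active intervals.
Peak of 4 reached at 15:30.

4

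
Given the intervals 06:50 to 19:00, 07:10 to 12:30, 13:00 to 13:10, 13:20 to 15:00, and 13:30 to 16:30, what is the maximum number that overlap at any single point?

3

Walk the sorted start/end points keeping a running depth.
The depth first hits 3 at 13:30.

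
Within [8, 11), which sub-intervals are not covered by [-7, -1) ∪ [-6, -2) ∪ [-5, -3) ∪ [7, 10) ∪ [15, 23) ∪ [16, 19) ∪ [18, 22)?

After merging, the occupied span is [-7, -1), [7, 10), [15, 23).
Complement within [8, 11): [10, 11).

[10, 11)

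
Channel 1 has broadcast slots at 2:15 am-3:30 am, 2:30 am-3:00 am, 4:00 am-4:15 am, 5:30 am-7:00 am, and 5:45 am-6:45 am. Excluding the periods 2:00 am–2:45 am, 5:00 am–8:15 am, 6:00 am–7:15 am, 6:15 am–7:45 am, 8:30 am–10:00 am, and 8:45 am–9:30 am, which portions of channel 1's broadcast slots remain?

2:45 am-3:30 am, 4:00 am-4:15 am

A, merged: 2:15 am-3:30 am, 4:00 am-4:15 am, 5:30 am-7:00 am.
B, merged: 2:00 am-2:45 am, 5:00 am-8:15 am, 8:30 am-10:00 am.
2:15 am-3:30 am with B removed leaves 2:45 am-3:30 am.
4:00 am-4:15 am is untouched.
5:30 am-7:00 am lies entirely inside B → drops out.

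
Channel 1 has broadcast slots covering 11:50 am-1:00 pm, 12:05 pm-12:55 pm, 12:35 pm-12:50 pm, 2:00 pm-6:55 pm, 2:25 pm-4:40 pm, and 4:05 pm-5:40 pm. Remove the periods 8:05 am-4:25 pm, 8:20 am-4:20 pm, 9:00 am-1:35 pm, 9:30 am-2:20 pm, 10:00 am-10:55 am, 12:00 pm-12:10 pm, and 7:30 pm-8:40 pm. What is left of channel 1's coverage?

A, merged: 11:50 am–1:00 pm, 2:00 pm–6:55 pm.
B, merged: 8:05 am–4:25 pm, 7:30 pm–8:40 pm.
11:50 am–1:00 pm lies entirely inside B → drops out.
2:00 pm–6:55 pm with B removed leaves 4:25 pm–6:55 pm.

4:25 pm–6:55 pm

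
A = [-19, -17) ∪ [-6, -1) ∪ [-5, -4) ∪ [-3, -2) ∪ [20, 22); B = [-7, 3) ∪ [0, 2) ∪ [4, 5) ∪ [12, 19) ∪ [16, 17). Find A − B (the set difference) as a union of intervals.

Merge the first list: [-19, -17), [-6, -1), [20, 22).
Merge the second list: [-7, 3), [4, 5), [12, 19).
[-19, -17) is untouched.
[-6, -1) lies entirely inside B → drops out.
[20, 22) is untouched.

[-19, -17) ∪ [20, 22)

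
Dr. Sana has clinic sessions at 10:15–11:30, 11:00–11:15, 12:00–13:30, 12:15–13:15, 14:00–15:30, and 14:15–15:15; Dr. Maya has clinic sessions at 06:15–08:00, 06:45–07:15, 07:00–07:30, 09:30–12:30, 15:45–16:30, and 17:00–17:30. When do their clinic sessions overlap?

10:15–11:30, 12:00–12:30

First set merges to 10:15–11:30, 12:00–13:30, 14:00–15:30.
Second set merges to 06:15–08:00, 09:30–12:30, 15:45–16:30, 17:00–17:30.
10:15–11:30 overlaps B on 10:15–11:30.
12:00–13:30 overlaps B on 12:00–12:30.
14:00–15:30 falls entirely outside B.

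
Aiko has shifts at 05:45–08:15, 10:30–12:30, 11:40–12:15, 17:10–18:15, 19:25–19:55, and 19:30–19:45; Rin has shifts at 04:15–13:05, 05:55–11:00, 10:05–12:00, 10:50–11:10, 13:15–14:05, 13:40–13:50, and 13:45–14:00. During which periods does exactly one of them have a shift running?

04:15-05:45, 08:15-10:30, 12:30-13:05, 13:15-14:05, 17:10-18:15, 19:25-19:55

Merge the first list: 05:45-08:15, 10:30-12:30, 17:10-18:15, 19:25-19:55.
Merge the second list: 04:15-13:05, 13:15-14:05.
A \ B = 17:10-18:15, 19:25-19:55.
B \ A = 04:15-05:45, 08:15-10:30, 12:30-13:05, 13:15-14:05.
Union of the two gives the symmetric difference.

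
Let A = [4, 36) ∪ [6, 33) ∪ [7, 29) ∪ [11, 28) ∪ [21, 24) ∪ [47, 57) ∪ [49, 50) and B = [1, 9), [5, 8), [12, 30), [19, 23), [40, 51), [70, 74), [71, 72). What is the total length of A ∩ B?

27

First set merges to [4, 36), [47, 57).
Second set merges to [1, 9), [12, 30), [40, 51), [70, 74).
A ∩ B = [4, 9), [12, 30), [47, 51).
Total: 5 + 18 + 4 = 27.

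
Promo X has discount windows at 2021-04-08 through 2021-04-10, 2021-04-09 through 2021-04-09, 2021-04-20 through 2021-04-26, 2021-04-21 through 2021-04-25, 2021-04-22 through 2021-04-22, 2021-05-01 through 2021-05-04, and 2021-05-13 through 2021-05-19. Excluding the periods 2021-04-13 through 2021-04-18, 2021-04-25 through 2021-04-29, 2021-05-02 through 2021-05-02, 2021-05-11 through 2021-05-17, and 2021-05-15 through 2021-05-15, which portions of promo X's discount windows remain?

2021-04-08 through 2021-04-10, 2021-04-20 through 2021-04-24, 2021-05-01 through 2021-05-01, 2021-05-03 through 2021-05-04, 2021-05-18 through 2021-05-19

First set merges to 2021-04-08 through 2021-04-10, 2021-04-20 through 2021-04-26, 2021-05-01 through 2021-05-04, 2021-05-13 through 2021-05-19.
Second set merges to 2021-04-13 through 2021-04-18, 2021-04-25 through 2021-04-29, 2021-05-02 through 2021-05-02, 2021-05-11 through 2021-05-17.
2021-04-08 through 2021-04-10 is untouched.
2021-04-20 through 2021-04-26 with B removed leaves 2021-04-20 through 2021-04-24.
2021-05-01 through 2021-05-04 with B removed leaves 2021-05-01 through 2021-05-01, 2021-05-03 through 2021-05-04.
2021-05-13 through 2021-05-19 with B removed leaves 2021-05-18 through 2021-05-19.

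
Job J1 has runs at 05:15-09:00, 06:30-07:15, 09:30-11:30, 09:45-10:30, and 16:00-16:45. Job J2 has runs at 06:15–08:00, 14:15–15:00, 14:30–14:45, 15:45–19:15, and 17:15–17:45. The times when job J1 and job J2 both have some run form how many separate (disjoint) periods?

2

First set merges to 05:15-09:00, 09:30-11:30, 16:00-16:45.
Second set merges to 06:15-08:00, 14:15-15:00, 15:45-19:15.
A ∩ B = 06:15-08:00, 16:00-16:45.
That is 2 disjoint pieces.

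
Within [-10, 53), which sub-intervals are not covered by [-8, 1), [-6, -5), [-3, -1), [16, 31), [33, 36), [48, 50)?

After merging, the occupied span is [-8, 1), [16, 31), [33, 36), [48, 50).
Gaps within [-10, 53): [-10, -8), [1, 16), [31, 33), [36, 48), [50, 53).

[-10, -8) ∪ [1, 16) ∪ [31, 33) ∪ [36, 48) ∪ [50, 53)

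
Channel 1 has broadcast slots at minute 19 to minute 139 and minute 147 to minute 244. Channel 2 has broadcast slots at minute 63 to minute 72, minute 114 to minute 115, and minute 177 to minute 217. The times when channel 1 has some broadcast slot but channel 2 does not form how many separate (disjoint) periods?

5

A \ B = minute 19 to minute 63, minute 72 to minute 114, minute 115 to minute 139, minute 147 to minute 177, minute 217 to minute 244.
That is 5 disjoint pieces.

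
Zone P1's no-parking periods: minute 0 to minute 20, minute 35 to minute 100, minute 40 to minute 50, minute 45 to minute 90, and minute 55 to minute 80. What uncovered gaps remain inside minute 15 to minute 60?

minute 20 to minute 35

After merging, the occupied span is minute 0 to minute 20, minute 35 to minute 100.
Gaps within minute 15 to minute 60: minute 20 to minute 35.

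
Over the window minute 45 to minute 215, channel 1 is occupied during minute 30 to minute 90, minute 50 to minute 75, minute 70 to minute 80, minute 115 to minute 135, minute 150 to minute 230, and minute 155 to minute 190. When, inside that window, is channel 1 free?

minute 90 to minute 115, minute 135 to minute 150

Covered (merged): minute 30 to minute 90, minute 115 to minute 135, minute 150 to minute 230.
Complement within minute 45 to minute 215: minute 90 to minute 115, minute 135 to minute 150.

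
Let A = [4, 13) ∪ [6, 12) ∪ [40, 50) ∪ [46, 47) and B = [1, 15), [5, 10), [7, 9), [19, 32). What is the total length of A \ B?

A, merged: [4, 13), [40, 50).
B, merged: [1, 15), [19, 32).
A \ B = [40, 50).
Total: 10.

10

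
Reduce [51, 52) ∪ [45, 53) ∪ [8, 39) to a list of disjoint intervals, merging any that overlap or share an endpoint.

Sort by start: [8, 39), [45, 53), [51, 52).
[45, 53) is disjoint → start new block.
[51, 52) overlaps/touches [45, 53) → extend to [45, 53).

[8, 39) ∪ [45, 53)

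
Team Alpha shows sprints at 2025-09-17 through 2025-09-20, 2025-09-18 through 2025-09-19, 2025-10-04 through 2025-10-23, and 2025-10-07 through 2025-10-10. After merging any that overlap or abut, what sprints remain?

2025-09-17 through 2025-09-20, 2025-10-04 through 2025-10-23

2025-09-18 through 2025-09-19 overlaps/touches 2025-09-17 through 2025-09-20 → extend to 2025-09-17 through 2025-09-20.
2025-10-04 through 2025-10-23 is disjoint → start new block.
2025-10-07 through 2025-10-10 overlaps/touches 2025-10-04 through 2025-10-23 → extend to 2025-10-04 through 2025-10-23.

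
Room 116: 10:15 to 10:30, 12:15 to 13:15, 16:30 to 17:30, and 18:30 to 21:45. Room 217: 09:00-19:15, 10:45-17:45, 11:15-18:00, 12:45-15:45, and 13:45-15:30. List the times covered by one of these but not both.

09:00-10:15, 10:30-12:15, 13:15-16:30, 17:30-18:30, 19:15-21:45

B, merged: 09:00-19:15.
A but not B: 19:15-21:45.
B but not A: 09:00-10:15, 10:30-12:15, 13:15-16:30, 17:30-18:30.
Combining gives A △ B.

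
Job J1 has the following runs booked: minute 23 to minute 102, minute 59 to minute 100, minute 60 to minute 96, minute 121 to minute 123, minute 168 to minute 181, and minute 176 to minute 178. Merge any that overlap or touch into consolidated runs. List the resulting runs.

minute 59 to minute 100 overlaps/touches minute 23 to minute 102 → extend to minute 23 to minute 102.
minute 60 to minute 96 overlaps/touches minute 23 to minute 102 → extend to minute 23 to minute 102.
minute 121 to minute 123 is disjoint → start new block.
minute 168 to minute 181 is disjoint → start new block.
minute 176 to minute 178 overlaps/touches minute 168 to minute 181 → extend to minute 168 to minute 181.

minute 23 to minute 102, minute 121 to minute 123, minute 168 to minute 181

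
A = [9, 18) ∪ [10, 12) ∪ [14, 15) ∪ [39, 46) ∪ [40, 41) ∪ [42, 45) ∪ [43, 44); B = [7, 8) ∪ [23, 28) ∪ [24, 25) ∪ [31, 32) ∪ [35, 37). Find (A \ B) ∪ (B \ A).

[7, 8) ∪ [9, 18) ∪ [23, 28) ∪ [31, 32) ∪ [35, 37) ∪ [39, 46)

Merge the first list: [9, 18), [39, 46).
Merge the second list: [7, 8), [23, 28), [31, 32), [35, 37).
A but not B: [9, 18), [39, 46).
B but not A: [7, 8), [23, 28), [31, 32), [35, 37).
Combining gives A △ B.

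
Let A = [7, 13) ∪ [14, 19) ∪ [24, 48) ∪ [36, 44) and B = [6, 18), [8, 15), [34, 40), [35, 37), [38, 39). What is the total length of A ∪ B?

First set merges to [7, 13), [14, 19), [24, 48).
Second set merges to [6, 18), [34, 40).
A ∪ B = [6, 19), [24, 48).
Total: 13 + 24 = 37.

37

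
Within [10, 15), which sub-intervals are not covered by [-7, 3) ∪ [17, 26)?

After merging, the occupied span is [-7, 3), [17, 26).
Uncovered inside [10, 15): [10, 15).

[10, 15)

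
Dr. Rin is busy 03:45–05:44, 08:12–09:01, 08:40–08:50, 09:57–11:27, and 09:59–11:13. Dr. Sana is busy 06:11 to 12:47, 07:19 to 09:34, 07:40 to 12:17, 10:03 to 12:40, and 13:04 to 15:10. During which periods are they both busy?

08:12-09:01, 09:57-11:27

First set merges to 03:45-05:44, 08:12-09:01, 09:57-11:27.
Second set merges to 06:11-12:47, 13:04-15:10.
03:45-05:44 meets no B interval.
08:12-09:01 ∩ B → 08:12-09:01.
09:57-11:27 ∩ B → 09:57-11:27.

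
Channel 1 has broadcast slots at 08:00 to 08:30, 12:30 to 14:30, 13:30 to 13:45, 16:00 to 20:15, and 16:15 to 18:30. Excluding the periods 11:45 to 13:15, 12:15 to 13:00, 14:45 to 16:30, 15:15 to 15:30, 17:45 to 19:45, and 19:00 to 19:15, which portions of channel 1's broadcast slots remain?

08:00-08:30, 13:15-14:30, 16:30-17:45, 19:45-20:15

Merge the first list: 08:00-08:30, 12:30-14:30, 16:00-20:15.
Merge the second list: 11:45-13:15, 14:45-16:30, 17:45-19:45.
08:00-08:30 is untouched.
12:30-14:30 with B removed leaves 13:15-14:30.
16:00-20:15 with B removed leaves 16:30-17:45, 19:45-20:15.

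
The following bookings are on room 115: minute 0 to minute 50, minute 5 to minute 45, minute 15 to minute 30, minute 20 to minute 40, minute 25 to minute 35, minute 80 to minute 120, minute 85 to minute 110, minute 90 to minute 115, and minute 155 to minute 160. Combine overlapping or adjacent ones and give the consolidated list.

minute 0 to minute 50, minute 80 to minute 120, minute 155 to minute 160

minute 5 to minute 45 overlaps/touches minute 0 to minute 50 → extend to minute 0 to minute 50.
minute 15 to minute 30 overlaps/touches minute 0 to minute 50 → extend to minute 0 to minute 50.
minute 20 to minute 40 overlaps/touches minute 0 to minute 50 → extend to minute 0 to minute 50.
minute 25 to minute 35 overlaps/touches minute 0 to minute 50 → extend to minute 0 to minute 50.
minute 80 to minute 120 is disjoint → start new block.
minute 85 to minute 110 overlaps/touches minute 80 to minute 120 → extend to minute 80 to minute 120.
minute 90 to minute 115 overlaps/touches minute 80 to minute 120 → extend to minute 80 to minute 120.
minute 155 to minute 160 is disjoint → start new block.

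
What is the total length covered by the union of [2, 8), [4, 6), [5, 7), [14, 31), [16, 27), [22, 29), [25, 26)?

23

Merged: [2, 8), [14, 31).
Lengths: 6 + 17 = 23.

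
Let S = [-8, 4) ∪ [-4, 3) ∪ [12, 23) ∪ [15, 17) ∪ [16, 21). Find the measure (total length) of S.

23

Merged: [-8, 4), [12, 23).
Lengths: 12 + 11 = 23.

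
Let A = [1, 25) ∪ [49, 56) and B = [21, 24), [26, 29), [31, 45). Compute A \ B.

[1, 21) ∪ [24, 25) ∪ [49, 56)

[1, 25) \ B = [1, 21), [24, 25).
[49, 56): nothing removed.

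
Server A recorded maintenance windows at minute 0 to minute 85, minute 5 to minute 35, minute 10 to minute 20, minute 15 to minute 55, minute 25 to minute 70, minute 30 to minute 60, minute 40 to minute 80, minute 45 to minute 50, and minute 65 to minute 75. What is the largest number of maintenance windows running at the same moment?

Walk the sorted start/end points keeping a running depth.
The depth first hits 6 at minute 45.

6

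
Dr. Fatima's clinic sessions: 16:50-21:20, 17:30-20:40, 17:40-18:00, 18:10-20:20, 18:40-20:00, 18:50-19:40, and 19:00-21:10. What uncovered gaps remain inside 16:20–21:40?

Covered (merged): 16:50–21:20.
Complement within 16:20–21:40: 16:20–16:50, 21:20–21:40.

16:20–16:50, 21:20–21:40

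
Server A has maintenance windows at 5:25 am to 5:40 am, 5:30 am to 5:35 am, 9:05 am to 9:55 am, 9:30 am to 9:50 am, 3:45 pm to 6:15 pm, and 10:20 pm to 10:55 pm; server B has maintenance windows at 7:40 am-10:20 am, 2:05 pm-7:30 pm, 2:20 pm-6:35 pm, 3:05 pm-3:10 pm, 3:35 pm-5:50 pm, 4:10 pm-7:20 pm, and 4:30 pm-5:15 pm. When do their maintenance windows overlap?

9:05 am–9:55 am, 3:45 pm–6:15 pm

A, merged: 5:25 am–5:40 am, 9:05 am–9:55 am, 3:45 pm–6:15 pm, 10:20 pm–10:55 pm.
B, merged: 7:40 am–10:20 am, 2:05 pm–7:30 pm.
5:25 am–5:40 am falls entirely outside B.
9:05 am–9:55 am overlaps B on 9:05 am–9:55 am.
3:45 pm–6:15 pm overlaps B on 3:45 pm–6:15 pm.
10:20 pm–10:55 pm falls entirely outside B.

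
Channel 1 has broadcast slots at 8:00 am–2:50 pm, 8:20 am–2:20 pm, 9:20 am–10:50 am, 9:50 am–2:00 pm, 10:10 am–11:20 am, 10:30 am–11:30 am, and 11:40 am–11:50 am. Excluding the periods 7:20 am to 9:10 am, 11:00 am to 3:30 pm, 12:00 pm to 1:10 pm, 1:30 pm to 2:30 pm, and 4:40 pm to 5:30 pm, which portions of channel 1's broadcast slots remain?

First set merges to 8:00 am–2:50 pm.
Second set merges to 7:20 am–9:10 am, 11:00 am–3:30 pm, 4:40 pm–5:30 pm.
8:00 am–2:50 pm \ B = 9:10 am–11:00 am.

9:10 am–11:00 am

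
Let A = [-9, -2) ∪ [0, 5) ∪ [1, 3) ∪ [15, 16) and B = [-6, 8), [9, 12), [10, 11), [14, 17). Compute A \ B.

Merge the first list: [-9, -2), [0, 5), [15, 16).
Merge the second list: [-6, 8), [9, 12), [14, 17).
[-9, -2) with B removed leaves [-9, -6).
[0, 5) lies entirely inside B → drops out.
[15, 16) lies entirely inside B → drops out.

[-9, -6)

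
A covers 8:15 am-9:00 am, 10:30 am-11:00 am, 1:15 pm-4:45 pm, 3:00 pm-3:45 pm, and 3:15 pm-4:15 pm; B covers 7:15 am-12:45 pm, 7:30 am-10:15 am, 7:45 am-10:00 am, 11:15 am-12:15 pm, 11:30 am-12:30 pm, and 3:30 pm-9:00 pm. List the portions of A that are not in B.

First set merges to 8:15 am–9:00 am, 10:30 am–11:00 am, 1:15 pm–4:45 pm.
Second set merges to 7:15 am–12:45 pm, 3:30 pm–9:00 pm.
8:15 am–9:00 am: entirely removed.
10:30 am–11:00 am: entirely removed.
1:15 pm–4:45 pm \ B = 1:15 pm–3:30 pm.

1:15 pm–3:30 pm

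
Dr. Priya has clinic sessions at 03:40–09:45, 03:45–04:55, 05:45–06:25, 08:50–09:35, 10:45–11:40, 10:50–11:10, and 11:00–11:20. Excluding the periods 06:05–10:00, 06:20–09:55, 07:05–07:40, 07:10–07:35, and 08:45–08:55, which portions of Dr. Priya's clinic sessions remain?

A, merged: 03:40–09:45, 10:45–11:40.
B, merged: 06:05–10:00.
03:40–09:45 with B removed leaves 03:40–06:05.
10:45–11:40 is untouched.

03:40–06:05, 10:45–11:40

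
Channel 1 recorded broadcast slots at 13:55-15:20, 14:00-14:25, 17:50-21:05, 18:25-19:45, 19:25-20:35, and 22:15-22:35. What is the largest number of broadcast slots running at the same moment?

3

Walk the sorted start/end points keeping a running depth.
The depth first hits 3 at 19:25.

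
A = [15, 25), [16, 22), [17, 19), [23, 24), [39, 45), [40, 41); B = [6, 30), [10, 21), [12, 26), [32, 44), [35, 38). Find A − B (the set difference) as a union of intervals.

A, merged: [15, 25), [39, 45).
B, merged: [6, 30), [32, 44).
[15, 25): entirely removed.
[39, 45) \ B = [44, 45).

[44, 45)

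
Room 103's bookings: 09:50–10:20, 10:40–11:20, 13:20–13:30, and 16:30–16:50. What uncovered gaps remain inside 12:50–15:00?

12:50–13:20, 13:30–15:00

The merged coverage is 09:50–10:20, 10:40–11:20, 13:20–13:30, 16:30–16:50.
Uncovered inside 12:50–15:00: 12:50–13:20, 13:30–15:00.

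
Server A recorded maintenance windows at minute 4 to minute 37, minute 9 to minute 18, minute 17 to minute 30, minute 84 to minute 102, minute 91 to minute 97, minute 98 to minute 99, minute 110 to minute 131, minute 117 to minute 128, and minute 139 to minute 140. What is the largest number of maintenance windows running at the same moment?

3

At minute 17, 3 of the intervals are simultaneously active.
No point has more.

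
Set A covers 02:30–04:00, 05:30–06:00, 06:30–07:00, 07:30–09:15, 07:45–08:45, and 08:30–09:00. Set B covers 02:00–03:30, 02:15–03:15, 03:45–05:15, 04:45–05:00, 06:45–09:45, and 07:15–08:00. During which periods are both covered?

A, merged: 02:30–04:00, 05:30–06:00, 06:30–07:00, 07:30–09:15.
B, merged: 02:00–03:30, 03:45–05:15, 06:45–09:45.
02:30–04:00 meets the second set on 02:30–03:30, 03:45–04:00.
05:30–06:00: no overlap with the second set.
06:30–07:00 meets the second set on 06:45–07:00.
07:30–09:15 meets the second set on 07:30–09:15.

02:30–03:30, 03:45–04:00, 06:45–07:00, 07:30–09:15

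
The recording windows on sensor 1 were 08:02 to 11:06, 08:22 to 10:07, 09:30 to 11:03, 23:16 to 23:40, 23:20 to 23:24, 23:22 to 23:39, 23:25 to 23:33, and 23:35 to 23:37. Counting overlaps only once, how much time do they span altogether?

Merged: 08:02-11:06, 23:16-23:40.
Lengths: 3 h 4 min + 24 min = 3 h 28 min.

3 h 28 min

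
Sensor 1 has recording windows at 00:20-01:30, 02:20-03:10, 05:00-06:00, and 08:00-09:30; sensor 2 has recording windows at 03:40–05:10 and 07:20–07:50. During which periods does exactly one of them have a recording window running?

00:20-01:30, 02:20-03:10, 03:40-05:00, 05:10-06:00, 07:20-07:50, 08:00-09:30

A but not B: 00:20-01:30, 02:20-03:10, 05:10-06:00, 08:00-09:30.
B but not A: 03:40-05:00, 07:20-07:50.
Combining gives A △ B.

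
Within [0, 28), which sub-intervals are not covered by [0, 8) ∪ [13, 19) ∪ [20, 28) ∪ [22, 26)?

After merging, the occupied span is [0, 8), [13, 19), [20, 28).
Uncovered inside [0, 28): [8, 13), [19, 20).

[8, 13) ∪ [19, 20)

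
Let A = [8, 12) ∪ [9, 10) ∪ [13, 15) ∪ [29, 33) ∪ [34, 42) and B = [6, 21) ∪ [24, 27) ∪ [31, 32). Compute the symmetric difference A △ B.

First set merges to [8, 12), [13, 15), [29, 33), [34, 42).
A but not B: [29, 31), [32, 33), [34, 42).
B but not A: [6, 8), [12, 13), [15, 21), [24, 27).
Combining gives A △ B.

[6, 8) ∪ [12, 13) ∪ [15, 21) ∪ [24, 27) ∪ [29, 31) ∪ [32, 33) ∪ [34, 42)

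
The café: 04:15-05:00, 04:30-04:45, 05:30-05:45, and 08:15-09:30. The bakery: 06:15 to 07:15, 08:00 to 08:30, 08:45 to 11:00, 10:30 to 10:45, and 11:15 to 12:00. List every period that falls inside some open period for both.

Merge the first list: 04:15–05:00, 05:30–05:45, 08:15–09:30.
Merge the second list: 06:15–07:15, 08:00–08:30, 08:45–11:00, 11:15–12:00.
04:15–05:00: no overlap with the second set.
05:30–05:45: no overlap with the second set.
08:15–09:30 meets the second set on 08:15–08:30, 08:45–09:30.

08:15–08:30, 08:45–09:30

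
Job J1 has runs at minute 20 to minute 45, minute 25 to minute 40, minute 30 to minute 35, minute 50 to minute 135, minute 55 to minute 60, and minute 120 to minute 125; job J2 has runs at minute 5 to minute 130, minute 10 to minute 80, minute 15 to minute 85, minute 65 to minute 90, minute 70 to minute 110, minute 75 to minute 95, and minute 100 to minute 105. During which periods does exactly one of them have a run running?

minute 5 to minute 20, minute 45 to minute 50, minute 130 to minute 135

First set merges to minute 20 to minute 45, minute 50 to minute 135.
Second set merges to minute 5 to minute 130.
A \ B = minute 130 to minute 135.
B \ A = minute 5 to minute 20, minute 45 to minute 50.
Union of the two gives the symmetric difference.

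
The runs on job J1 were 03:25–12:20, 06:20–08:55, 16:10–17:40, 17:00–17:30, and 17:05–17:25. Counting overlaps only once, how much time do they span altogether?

10 h 25 min

Merged: 03:25–12:20, 16:10–17:40.
Lengths: 8 h 55 min + 1 h 30 min = 10 h 25 min.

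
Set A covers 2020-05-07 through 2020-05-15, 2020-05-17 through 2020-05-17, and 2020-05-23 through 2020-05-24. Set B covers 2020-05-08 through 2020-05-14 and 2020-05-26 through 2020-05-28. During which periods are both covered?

2020-05-08 through 2020-05-14

2020-05-07 through 2020-05-15 overlaps B on 2020-05-08 through 2020-05-14.
2020-05-17 through 2020-05-17 falls entirely outside B.
2020-05-23 through 2020-05-24 falls entirely outside B.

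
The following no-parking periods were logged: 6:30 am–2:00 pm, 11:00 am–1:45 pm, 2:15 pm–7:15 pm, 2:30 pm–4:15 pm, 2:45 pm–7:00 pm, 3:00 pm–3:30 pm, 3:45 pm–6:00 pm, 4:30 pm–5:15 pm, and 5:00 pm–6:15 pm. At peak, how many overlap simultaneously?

5

Sweep endpoints in order; track running count of active intervals.
Peak of 5 reached at 5:00 pm.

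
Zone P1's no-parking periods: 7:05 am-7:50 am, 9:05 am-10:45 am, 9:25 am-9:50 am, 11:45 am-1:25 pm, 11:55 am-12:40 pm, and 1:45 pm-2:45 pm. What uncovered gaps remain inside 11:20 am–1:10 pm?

11:20 am–11:45 am

After merging, the occupied span is 7:05 am–7:50 am, 9:05 am–10:45 am, 11:45 am–1:25 pm, 1:45 pm–2:45 pm.
Complement within 11:20 am–1:10 pm: 11:20 am–11:45 am.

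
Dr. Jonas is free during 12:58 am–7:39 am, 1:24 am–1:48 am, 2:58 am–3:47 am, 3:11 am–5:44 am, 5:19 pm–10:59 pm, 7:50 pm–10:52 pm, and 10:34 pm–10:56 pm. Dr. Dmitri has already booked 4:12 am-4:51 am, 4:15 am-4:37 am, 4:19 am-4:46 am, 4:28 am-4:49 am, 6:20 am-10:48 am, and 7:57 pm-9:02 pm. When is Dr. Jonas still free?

12:58 am-4:12 am, 4:51 am-6:20 am, 5:19 pm-7:57 pm, 9:02 pm-10:59 pm

First set merges to 12:58 am-7:39 am, 5:19 pm-10:59 pm.
Second set merges to 4:12 am-4:51 am, 6:20 am-10:48 am, 7:57 pm-9:02 pm.
12:58 am-7:39 am \ B = 12:58 am-4:12 am, 4:51 am-6:20 am.
5:19 pm-10:59 pm \ B = 5:19 pm-7:57 pm, 9:02 pm-10:59 pm.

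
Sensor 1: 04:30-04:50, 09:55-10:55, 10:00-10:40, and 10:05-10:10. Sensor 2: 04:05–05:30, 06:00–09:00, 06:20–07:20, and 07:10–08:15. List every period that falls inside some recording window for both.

04:30–04:50

A, merged: 04:30–04:50, 09:55–10:55.
B, merged: 04:05–05:30, 06:00–09:00.
04:30–04:50 overlaps B on 04:30–04:50.
09:55–10:55 falls entirely outside B.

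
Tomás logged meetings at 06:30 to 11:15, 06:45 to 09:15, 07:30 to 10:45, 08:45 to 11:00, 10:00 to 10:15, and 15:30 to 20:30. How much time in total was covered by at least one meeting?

9 h 45 min

Merged: 06:30–11:15, 15:30–20:30.
Lengths: 4 h 45 min + 5 h = 9 h 45 min.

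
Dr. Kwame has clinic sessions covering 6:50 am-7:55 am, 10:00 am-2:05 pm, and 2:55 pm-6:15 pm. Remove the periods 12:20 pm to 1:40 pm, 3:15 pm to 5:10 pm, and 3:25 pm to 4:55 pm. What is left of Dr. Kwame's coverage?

6:50 am–7:55 am, 10:00 am–12:20 pm, 1:40 pm–2:05 pm, 2:55 pm–3:15 pm, 5:10 pm–6:15 pm

Second set merges to 12:20 pm–1:40 pm, 3:15 pm–5:10 pm.
6:50 am–7:55 am: no B overlap → unchanged.
10:00 am–2:05 pm minus B → 10:00 am–12:20 pm, 1:40 pm–2:05 pm.
2:55 pm–6:15 pm minus B → 2:55 pm–3:15 pm, 5:10 pm–6:15 pm.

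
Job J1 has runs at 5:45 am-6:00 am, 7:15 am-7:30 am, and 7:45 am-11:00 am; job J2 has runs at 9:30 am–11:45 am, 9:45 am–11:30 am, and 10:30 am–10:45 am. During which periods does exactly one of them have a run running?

5:45 am–6:00 am, 7:15 am–7:30 am, 7:45 am–9:30 am, 11:00 am–11:45 am

Merge the second list: 9:30 am–11:45 am.
Only in the first: 5:45 am–6:00 am, 7:15 am–7:30 am, 7:45 am–9:30 am.
Only in the second: 11:00 am–11:45 am.
Together these are the periods covered by exactly one.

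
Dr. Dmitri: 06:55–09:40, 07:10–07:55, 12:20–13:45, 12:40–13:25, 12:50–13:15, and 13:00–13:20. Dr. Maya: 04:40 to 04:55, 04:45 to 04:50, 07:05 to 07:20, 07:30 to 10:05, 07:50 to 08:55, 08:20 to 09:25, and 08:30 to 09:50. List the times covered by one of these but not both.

Merge the first list: 06:55-09:40, 12:20-13:45.
Merge the second list: 04:40-04:55, 07:05-07:20, 07:30-10:05.
A but not B: 06:55-07:05, 07:20-07:30, 12:20-13:45.
B but not A: 04:40-04:55, 09:40-10:05.
Combining gives A △ B.

04:40-04:55, 06:55-07:05, 07:20-07:30, 09:40-10:05, 12:20-13:45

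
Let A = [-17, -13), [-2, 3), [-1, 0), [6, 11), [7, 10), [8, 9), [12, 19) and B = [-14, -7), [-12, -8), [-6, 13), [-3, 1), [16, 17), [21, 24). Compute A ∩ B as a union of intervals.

[-14, -13) ∪ [-2, 3) ∪ [6, 11) ∪ [12, 13) ∪ [16, 17)

First set merges to [-17, -13), [-2, 3), [6, 11), [12, 19).
Second set merges to [-14, -7), [-6, 13), [16, 17), [21, 24).
[-17, -13) overlaps B on [-14, -13).
[-2, 3) overlaps B on [-2, 3).
[6, 11) overlaps B on [6, 11).
[12, 19) overlaps B on [12, 13), [16, 17).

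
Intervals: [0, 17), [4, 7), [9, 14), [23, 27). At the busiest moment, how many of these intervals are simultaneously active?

At 4, 2 of the intervals are simultaneously active.
No point has more.

2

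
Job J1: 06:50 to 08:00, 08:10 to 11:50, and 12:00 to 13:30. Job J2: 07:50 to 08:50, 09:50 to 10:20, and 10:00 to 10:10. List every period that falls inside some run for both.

Merge the second list: 07:50-08:50, 09:50-10:20.
06:50-08:00 ∩ B → 07:50-08:00.
08:10-11:50 ∩ B → 08:10-08:50, 09:50-10:20.
12:00-13:30 meets no B interval.

07:50-08:00, 08:10-08:50, 09:50-10:20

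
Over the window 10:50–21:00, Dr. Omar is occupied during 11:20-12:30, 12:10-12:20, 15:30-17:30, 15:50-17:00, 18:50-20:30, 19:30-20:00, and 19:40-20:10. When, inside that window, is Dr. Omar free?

10:50–11:20, 12:30–15:30, 17:30–18:50, 20:30–21:00

After merging, the occupied span is 11:20–12:30, 15:30–17:30, 18:50–20:30.
Uncovered inside 10:50–21:00: 10:50–11:20, 12:30–15:30, 17:30–18:50, 20:30–21:00.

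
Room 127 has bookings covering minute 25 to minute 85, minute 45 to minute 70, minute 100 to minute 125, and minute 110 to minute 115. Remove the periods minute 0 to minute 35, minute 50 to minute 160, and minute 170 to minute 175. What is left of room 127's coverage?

minute 35 to minute 50

Merge the first list: minute 25 to minute 85, minute 100 to minute 125.
minute 25 to minute 85 minus B → minute 35 to minute 50.
minute 100 to minute 125: fully covered by B → removed.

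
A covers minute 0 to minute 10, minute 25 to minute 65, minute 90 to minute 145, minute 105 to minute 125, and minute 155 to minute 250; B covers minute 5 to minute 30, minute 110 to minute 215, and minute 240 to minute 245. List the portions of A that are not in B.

minute 0 to minute 5, minute 30 to minute 65, minute 90 to minute 110, minute 215 to minute 240, minute 245 to minute 250

A, merged: minute 0 to minute 10, minute 25 to minute 65, minute 90 to minute 145, minute 155 to minute 250.
minute 0 to minute 10 \ B = minute 0 to minute 5.
minute 25 to minute 65 \ B = minute 30 to minute 65.
minute 90 to minute 145 \ B = minute 90 to minute 110.
minute 155 to minute 250 \ B = minute 215 to minute 240, minute 245 to minute 250.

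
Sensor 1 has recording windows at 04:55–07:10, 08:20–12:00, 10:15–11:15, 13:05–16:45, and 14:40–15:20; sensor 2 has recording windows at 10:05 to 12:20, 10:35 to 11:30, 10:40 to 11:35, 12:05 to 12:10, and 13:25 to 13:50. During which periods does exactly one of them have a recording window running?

04:55-07:10, 08:20-10:05, 12:00-12:20, 13:05-13:25, 13:50-16:45

Merge the first list: 04:55-07:10, 08:20-12:00, 13:05-16:45.
Merge the second list: 10:05-12:20, 13:25-13:50.
Only in the first: 04:55-07:10, 08:20-10:05, 13:05-13:25, 13:50-16:45.
Only in the second: 12:00-12:20.
Together these are the periods covered by exactly one.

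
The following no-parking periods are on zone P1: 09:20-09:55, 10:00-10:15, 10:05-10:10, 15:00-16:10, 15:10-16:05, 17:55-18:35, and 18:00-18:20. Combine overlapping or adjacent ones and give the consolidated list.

10:00–10:15 is disjoint → start new block.
10:05–10:10 overlaps/touches 10:00–10:15 → extend to 10:00–10:15.
15:00–16:10 is disjoint → start new block.
15:10–16:05 overlaps/touches 15:00–16:10 → extend to 15:00–16:10.
17:55–18:35 is disjoint → start new block.
18:00–18:20 overlaps/touches 17:55–18:35 → extend to 17:55–18:35.

09:20–09:55, 10:00–10:15, 15:00–16:10, 17:55–18:35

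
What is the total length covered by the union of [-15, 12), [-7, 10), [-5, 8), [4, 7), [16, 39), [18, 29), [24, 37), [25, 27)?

Merged: [-15, 12), [16, 39).
Lengths: 27 + 23 = 50.

50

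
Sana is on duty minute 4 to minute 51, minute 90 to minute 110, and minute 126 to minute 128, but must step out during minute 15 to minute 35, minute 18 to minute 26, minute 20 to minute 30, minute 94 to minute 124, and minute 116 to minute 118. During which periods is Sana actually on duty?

minute 4 to minute 15, minute 35 to minute 51, minute 90 to minute 94, minute 126 to minute 128

Merge the second list: minute 15 to minute 35, minute 94 to minute 124.
minute 4 to minute 51 with B removed leaves minute 4 to minute 15, minute 35 to minute 51.
minute 90 to minute 110 with B removed leaves minute 90 to minute 94.
minute 126 to minute 128 is untouched.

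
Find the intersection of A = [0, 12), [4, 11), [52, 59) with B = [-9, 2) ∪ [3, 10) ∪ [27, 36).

First set merges to [0, 12), [52, 59).
[0, 12) meets the second set on [0, 2), [3, 10).
[52, 59): no overlap with the second set.

[0, 2) ∪ [3, 10)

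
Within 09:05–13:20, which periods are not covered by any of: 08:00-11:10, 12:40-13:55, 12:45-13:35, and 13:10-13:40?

Covered (merged): 08:00–11:10, 12:40–13:55.
Uncovered inside 09:05–13:20: 11:10–12:40.

11:10–12:40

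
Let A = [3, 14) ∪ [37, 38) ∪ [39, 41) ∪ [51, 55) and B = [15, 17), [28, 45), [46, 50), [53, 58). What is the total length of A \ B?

13

A \ B = [3, 14), [51, 53).
Total: 11 + 2 = 13.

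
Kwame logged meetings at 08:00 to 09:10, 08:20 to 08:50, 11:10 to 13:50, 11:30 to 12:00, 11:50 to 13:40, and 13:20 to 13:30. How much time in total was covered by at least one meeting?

Merged: 08:00–09:10, 11:10–13:50.
Lengths: 1 h 10 min + 2 h 40 min = 3 h 50 min.

3 h 50 min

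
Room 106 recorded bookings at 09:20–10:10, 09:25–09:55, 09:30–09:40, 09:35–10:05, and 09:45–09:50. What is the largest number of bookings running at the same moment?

4

Sweep endpoints in order; track running count of active intervals.
Peak of 4 reached at 09:35.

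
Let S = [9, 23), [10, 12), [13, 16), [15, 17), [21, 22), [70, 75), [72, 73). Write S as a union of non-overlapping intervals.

[9, 23) ∪ [70, 75)

[10, 12) overlaps/touches [9, 23) → extend to [9, 23).
[13, 16) overlaps/touches [9, 23) → extend to [9, 23).
[15, 17) overlaps/touches [9, 23) → extend to [9, 23).
[21, 22) overlaps/touches [9, 23) → extend to [9, 23).
[70, 75) is disjoint → start new block.
[72, 73) overlaps/touches [70, 75) → extend to [70, 75).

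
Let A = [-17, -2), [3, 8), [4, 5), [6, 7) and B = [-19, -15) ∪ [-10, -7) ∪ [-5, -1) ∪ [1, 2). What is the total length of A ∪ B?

Merge the first list: [-17, -2), [3, 8).
A ∪ B = [-19, -1), [1, 2), [3, 8).
Total: 18 + 1 + 5 = 24.

24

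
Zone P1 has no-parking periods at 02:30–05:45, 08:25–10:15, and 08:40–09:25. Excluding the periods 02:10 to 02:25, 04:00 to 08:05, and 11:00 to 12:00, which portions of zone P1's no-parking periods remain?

First set merges to 02:30–05:45, 08:25–10:15.
02:30–05:45 minus B → 02:30–04:00.
08:25–10:15: no B overlap → unchanged.

02:30–04:00, 08:25–10:15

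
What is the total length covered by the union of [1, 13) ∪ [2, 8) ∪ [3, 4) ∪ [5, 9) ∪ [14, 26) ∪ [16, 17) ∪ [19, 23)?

24

Merged: [1, 13), [14, 26).
Lengths: 12 + 12 = 24.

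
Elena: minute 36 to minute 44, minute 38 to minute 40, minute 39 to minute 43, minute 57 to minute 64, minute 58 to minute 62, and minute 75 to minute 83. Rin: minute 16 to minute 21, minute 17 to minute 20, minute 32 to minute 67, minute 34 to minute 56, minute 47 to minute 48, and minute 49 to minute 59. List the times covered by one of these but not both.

First set merges to minute 36 to minute 44, minute 57 to minute 64, minute 75 to minute 83.
Second set merges to minute 16 to minute 21, minute 32 to minute 67.
Only in the first: minute 75 to minute 83.
Only in the second: minute 16 to minute 21, minute 32 to minute 36, minute 44 to minute 57, minute 64 to minute 67.
Together these are the periods covered by exactly one.

minute 16 to minute 21, minute 32 to minute 36, minute 44 to minute 57, minute 64 to minute 67, minute 75 to minute 83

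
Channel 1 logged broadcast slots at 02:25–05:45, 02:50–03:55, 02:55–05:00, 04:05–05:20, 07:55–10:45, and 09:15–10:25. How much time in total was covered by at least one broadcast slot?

Merged: 02:25–05:45, 07:55–10:45.
Lengths: 3 h 20 min + 2 h 50 min = 6 h 10 min.

6 h 10 min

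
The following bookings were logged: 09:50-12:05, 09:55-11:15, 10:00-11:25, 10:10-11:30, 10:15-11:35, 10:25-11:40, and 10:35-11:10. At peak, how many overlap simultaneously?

7

Walk the sorted start/end points keeping a running depth.
The depth first hits 7 at 10:35.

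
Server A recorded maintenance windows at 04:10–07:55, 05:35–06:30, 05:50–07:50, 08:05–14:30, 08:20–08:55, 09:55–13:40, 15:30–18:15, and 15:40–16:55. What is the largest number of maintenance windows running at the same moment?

At 05:50, 3 of the intervals are simultaneously active.
No point has more.

3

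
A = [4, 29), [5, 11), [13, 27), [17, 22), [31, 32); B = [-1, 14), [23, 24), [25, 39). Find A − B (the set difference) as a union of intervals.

[14, 23) ∪ [24, 25)

First set merges to [4, 29), [31, 32).
[4, 29) minus B → [14, 23), [24, 25).
[31, 32): fully covered by B → removed.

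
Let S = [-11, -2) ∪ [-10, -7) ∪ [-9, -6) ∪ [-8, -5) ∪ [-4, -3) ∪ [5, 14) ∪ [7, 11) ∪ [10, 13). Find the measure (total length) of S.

Merged: [-11, -2), [5, 14).
Lengths: 9 + 9 = 18.

18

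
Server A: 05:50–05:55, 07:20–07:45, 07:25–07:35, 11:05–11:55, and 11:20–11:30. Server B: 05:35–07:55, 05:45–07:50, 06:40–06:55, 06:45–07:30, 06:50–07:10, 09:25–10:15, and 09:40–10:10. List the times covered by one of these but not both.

First set merges to 05:50–05:55, 07:20–07:45, 11:05–11:55.
Second set merges to 05:35–07:55, 09:25–10:15.
A \ B = 11:05–11:55.
B \ A = 05:35–05:50, 05:55–07:20, 07:45–07:55, 09:25–10:15.
Union of the two gives the symmetric difference.

05:35–05:50, 05:55–07:20, 07:45–07:55, 09:25–10:15, 11:05–11:55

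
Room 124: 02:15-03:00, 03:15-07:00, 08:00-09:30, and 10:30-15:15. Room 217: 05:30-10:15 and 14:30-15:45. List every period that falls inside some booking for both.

05:30-07:00, 08:00-09:30, 14:30-15:15

02:15-03:00 meets no B interval.
03:15-07:00 ∩ B → 05:30-07:00.
08:00-09:30 ∩ B → 08:00-09:30.
10:30-15:15 ∩ B → 14:30-15:15.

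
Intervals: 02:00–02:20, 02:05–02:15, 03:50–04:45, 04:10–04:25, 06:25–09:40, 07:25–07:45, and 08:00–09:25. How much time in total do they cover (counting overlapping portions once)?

Merged: 02:00–02:20, 03:50–04:45, 06:25–09:40.
Lengths: 20 min + 55 min + 3 h 15 min = 4 h 30 min.

4 h 30 min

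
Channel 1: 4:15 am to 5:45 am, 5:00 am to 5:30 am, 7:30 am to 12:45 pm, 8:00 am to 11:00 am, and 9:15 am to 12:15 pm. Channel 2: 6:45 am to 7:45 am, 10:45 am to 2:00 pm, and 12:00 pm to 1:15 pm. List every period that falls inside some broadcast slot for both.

7:30 am–7:45 am, 10:45 am–12:45 pm

First set merges to 4:15 am–5:45 am, 7:30 am–12:45 pm.
Second set merges to 6:45 am–7:45 am, 10:45 am–2:00 pm.
4:15 am–5:45 am falls entirely outside B.
7:30 am–12:45 pm overlaps B on 7:30 am–7:45 am, 10:45 am–12:45 pm.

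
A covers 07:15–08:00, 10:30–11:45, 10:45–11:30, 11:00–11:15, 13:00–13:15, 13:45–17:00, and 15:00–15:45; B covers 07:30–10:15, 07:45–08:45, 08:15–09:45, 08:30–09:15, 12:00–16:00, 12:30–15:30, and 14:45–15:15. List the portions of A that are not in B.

07:15–07:30, 10:30–11:45, 16:00–17:00

A, merged: 07:15–08:00, 10:30–11:45, 13:00–13:15, 13:45–17:00.
B, merged: 07:30–10:15, 12:00–16:00.
07:15–08:00 \ B = 07:15–07:30.
10:30–11:45: nothing removed.
13:00–13:15: entirely removed.
13:45–17:00 \ B = 16:00–17:00.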